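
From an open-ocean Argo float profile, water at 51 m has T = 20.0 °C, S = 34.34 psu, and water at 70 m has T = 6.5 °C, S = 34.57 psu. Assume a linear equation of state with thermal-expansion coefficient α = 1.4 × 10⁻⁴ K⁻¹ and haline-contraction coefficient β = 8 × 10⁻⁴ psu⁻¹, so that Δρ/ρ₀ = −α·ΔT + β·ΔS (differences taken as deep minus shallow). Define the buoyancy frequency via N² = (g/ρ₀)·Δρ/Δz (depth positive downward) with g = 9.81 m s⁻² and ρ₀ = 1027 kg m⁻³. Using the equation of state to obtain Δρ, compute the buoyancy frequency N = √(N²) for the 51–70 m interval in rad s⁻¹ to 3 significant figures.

ΔT = -13.5 K, ΔS = +0.23 psu (deep − shallow).
Δρ/ρ₀ = −αΔT + βΔS = 1.89 × 10⁻³ + 1.84 × 10⁻⁴ = 2.074 × 10⁻³, so Δρ ≈ 2.130 kg m⁻³.
N² = (g/ρ₀)·Δρ/Δz = g·(Δρ/ρ₀)/Δz = 9.81 × 2.074 × 10⁻³ / 19 = 1.0708 × 10⁻³ s⁻².
N = √(1.0708 × 10⁻³) = 0.032723 rad s⁻¹ ≈ 0.0327 rad s⁻¹.

0.0327 rad s⁻¹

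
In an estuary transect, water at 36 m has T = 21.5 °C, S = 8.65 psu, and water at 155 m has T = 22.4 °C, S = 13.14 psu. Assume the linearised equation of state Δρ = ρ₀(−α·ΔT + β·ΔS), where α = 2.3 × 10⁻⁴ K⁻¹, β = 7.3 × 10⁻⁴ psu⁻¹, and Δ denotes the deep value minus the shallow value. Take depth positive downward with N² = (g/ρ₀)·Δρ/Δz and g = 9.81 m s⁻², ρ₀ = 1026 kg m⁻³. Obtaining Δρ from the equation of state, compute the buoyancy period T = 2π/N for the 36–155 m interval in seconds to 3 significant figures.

395 s

ΔT = +0.9 K, ΔS = +4.49 psu (deep − shallow).
Δρ/ρ₀ = −αΔT + βΔS = -2.07 × 10⁻⁴ + 3.2777 × 10⁻³ = 3.0707 × 10⁻³, so Δρ ≈ 3.151 kg m⁻³.
N² = (g/ρ₀)·Δρ/Δz = g·(Δρ/ρ₀)/Δz = 9.81 × 3.0707 × 10⁻³ / 119 = 2.5314 × 10⁻⁴ s⁻².
N = √(2.5314 × 10⁻⁴) = 0.015910 rad s⁻¹ → T = 2π/N = 394.92 s ≈ 395 s.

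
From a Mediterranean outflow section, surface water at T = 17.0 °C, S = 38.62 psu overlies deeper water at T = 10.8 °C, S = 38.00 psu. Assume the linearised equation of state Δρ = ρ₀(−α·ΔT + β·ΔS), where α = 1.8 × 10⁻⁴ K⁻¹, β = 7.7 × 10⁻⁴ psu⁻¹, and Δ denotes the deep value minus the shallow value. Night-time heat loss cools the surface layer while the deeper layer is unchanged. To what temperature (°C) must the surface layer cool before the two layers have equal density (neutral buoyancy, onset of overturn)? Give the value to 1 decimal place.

13.5 °C

Neutral buoyancy requires Δρ = 0, i.e. −α(T_deep − T_surf′) + β(S_deep − S_surf) = 0.
T_surf′ = T_deep − (β/α)·ΔS = 10.8 − (7.7 × 10⁻⁴/1.8 × 10⁻⁴)·(-0.62) = 13.452 °C.
Cooling required: 17.0 − (13.452) = 3.548 °C.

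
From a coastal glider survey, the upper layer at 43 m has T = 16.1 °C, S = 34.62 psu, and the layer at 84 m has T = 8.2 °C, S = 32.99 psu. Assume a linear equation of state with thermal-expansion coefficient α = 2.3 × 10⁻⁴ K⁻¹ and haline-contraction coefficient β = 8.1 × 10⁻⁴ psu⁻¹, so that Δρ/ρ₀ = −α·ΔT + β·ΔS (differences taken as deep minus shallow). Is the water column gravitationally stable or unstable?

stable

ΔT = 8.2 − 16.1 = -7.9 K and ΔS = 32.99 − 34.62 = -1.63 psu (deep − shallow).
−αΔT = 1.817 × 10⁻³; βΔS = -1.3203 × 10⁻³; sum Δρ/ρ₀ = 4.967 × 10⁻⁴.
Δρ/ρ₀ > 0, so Δρ > 0: deeper water is denser → statically stable.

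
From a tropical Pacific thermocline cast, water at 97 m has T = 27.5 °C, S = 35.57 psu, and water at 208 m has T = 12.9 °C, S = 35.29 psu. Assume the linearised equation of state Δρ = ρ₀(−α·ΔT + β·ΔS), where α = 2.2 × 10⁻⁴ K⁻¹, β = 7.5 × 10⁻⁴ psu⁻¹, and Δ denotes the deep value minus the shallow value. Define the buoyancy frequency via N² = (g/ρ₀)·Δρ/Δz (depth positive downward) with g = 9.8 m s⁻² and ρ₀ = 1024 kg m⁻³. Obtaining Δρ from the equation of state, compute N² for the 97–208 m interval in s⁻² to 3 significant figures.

2.65 × 10⁻⁴ s⁻²

ΔT = -14.6 K, ΔS = -0.28 psu (deep − shallow).
Δρ/ρ₀ = −αΔT + βΔS = 3.212 × 10⁻³ − 2.10 × 10⁻⁴ = 3.002 × 10⁻³, so Δρ ≈ 3.074 kg m⁻³.
N² = (g/ρ₀)·Δρ/Δz = g·(Δρ/ρ₀)/Δz = 9.8 × 3.002 × 10⁻³ / 111 = 2.6504 × 10⁻⁴ s⁻² ≈ 2.65 × 10⁻⁴ s⁻².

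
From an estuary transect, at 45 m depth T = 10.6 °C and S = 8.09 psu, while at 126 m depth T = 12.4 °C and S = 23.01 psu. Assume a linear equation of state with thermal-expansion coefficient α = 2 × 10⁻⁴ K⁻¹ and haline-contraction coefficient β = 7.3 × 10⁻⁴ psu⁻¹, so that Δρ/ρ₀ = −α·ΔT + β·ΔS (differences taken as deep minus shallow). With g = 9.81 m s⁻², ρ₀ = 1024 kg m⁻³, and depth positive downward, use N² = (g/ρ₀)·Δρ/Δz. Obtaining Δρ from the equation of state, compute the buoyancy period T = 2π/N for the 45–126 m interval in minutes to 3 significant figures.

ΔT = +1.8 K, ΔS = +14.92 psu (deep − shallow).
Δρ/ρ₀ = −αΔT + βΔS = -3.60 × 10⁻⁴ + 0.0108916 = 0.0105316, so Δρ ≈ 10.78 kg m⁻³.
N² = (g/ρ₀)·Δρ/Δz = g·(Δρ/ρ₀)/Δz = 9.81 × 0.0105316 / 81 = 1.2755 × 10⁻³ s⁻².
N = √(1.2755 × 10⁻³) = 0.035714 rad s⁻¹ → T = 2π/N = 175.93 s = 2.9322 min ≈ 2.93 min.

2.93 min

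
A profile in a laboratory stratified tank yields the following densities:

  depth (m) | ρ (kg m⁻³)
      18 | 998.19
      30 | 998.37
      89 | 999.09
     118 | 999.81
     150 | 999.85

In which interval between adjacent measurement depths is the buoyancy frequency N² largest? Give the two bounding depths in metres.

Compute the density gradient over each adjacent pair:
  18–30 m: Δρ/Δz = 0.18/12 = 0.015 kg m⁻⁴
  30–89 m: Δρ/Δz = 0.72/59 = 0.012 kg m⁻⁴
  89–118 m: Δρ/Δz = 0.72/29 = 0.025 kg m⁻⁴
  118–150 m: Δρ/Δz = 0.04/32 = 1.3 × 10⁻³ kg m⁻⁴
The largest gradient is in the 89–118 m interval — the pycnocline.

89–118 m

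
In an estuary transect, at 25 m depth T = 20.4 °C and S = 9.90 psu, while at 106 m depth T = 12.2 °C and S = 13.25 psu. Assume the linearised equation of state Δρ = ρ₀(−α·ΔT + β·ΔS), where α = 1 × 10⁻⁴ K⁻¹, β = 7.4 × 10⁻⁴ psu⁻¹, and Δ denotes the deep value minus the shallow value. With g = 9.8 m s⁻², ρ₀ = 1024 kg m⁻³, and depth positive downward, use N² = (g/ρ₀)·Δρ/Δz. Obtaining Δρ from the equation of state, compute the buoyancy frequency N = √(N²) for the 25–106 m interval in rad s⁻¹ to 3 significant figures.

ΔT = -8.2 K, ΔS = +3.35 psu (deep − shallow).
Δρ/ρ₀ = −αΔT + βΔS = 8.20 × 10⁻⁴ + 2.479 × 10⁻³ = 3.299 × 10⁻³, so Δρ ≈ 3.378 kg m⁻³.
N² = (g/ρ₀)·Δρ/Δz = g·(Δρ/ρ₀)/Δz = 9.8 × 3.299 × 10⁻³ / 81 = 3.9914 × 10⁻⁴ s⁻².
N = √(3.9914 × 10⁻⁴) = 0.019978 rad s⁻¹ ≈ 0.0200 rad s⁻¹.

0.0200 rad s⁻¹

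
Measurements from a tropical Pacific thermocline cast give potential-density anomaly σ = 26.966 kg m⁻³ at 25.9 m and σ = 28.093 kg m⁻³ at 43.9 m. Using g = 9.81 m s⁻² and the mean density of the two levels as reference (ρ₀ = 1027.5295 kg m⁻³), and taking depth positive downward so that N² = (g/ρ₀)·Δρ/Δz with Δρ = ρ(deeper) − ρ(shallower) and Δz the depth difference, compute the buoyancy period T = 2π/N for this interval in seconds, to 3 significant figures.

Δρ = 1028.093 − 1026.966 = 1.127 kg m⁻³ over Δz = 43.9 − 25.9 = 18 m.
N² = (9.81/1027.5295) × (1.127/18) = 5.9776 × 10⁻⁴ s⁻².
N = √(5.9776 × 10⁻⁴) = 0.024449 rad s⁻¹, so T = 2π/N = 256.99 s ≈ 257 s.

257 s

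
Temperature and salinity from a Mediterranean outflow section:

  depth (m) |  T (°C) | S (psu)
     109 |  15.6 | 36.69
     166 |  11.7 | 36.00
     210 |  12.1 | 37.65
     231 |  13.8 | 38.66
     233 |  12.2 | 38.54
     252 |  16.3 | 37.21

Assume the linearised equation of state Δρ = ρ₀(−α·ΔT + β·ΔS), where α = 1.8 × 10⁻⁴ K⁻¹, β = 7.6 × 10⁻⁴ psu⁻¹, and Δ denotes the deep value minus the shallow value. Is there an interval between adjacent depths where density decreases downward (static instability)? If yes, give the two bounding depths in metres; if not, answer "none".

233–252 m

Evaluate Δρ/ρ₀ = −αΔT + βΔS across each adjacent pair:
  109–166 m: −αΔT+βΔS = −(1.8 × 10⁻⁴)(-3.9)+(7.6 × 10⁻⁴)(-0.69) = 1.8 × 10⁻⁴ → stable
  166–210 m: −αΔT+βΔS = −(1.8 × 10⁻⁴)(+0.4)+(7.6 × 10⁻⁴)(+1.65) = 1.2 × 10⁻³ → stable
  210–231 m: −αΔT+βΔS = −(1.8 × 10⁻⁴)(+1.7)+(7.6 × 10⁻⁴)(+1.01) = 4.6 × 10⁻⁴ → stable
  231–233 m: −αΔT+βΔS = −(1.8 × 10⁻⁴)(-1.6)+(7.6 × 10⁻⁴)(-0.12) = 2.0 × 10⁻⁴ → stable
  233–252 m: −αΔT+βΔS = −(1.8 × 10⁻⁴)(+4.1)+(7.6 × 10⁻⁴)(-1.33) = -1.7 × 10⁻³ → UNSTABLE
The 233–252 m interval has Δρ < 0: lighter water underlies denser water.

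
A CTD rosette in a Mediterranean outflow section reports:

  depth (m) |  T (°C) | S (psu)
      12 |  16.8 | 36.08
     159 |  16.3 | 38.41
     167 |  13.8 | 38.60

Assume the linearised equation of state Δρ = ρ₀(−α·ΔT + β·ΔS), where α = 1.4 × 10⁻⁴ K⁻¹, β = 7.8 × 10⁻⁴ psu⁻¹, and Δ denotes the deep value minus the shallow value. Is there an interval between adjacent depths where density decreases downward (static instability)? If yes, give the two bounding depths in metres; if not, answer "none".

none

Evaluate Δρ/ρ₀ = −αΔT + βΔS across each adjacent pair:
  12–159 m: −αΔT+βΔS = −(1.4 × 10⁻⁴)(-0.5)+(7.8 × 10⁻⁴)(+2.33) = 1.9 × 10⁻³ → stable
  159–167 m: −αΔT+βΔS = −(1.4 × 10⁻⁴)(-2.5)+(7.8 × 10⁻⁴)(+0.19) = 5.0 × 10⁻⁴ → stable
Every interval has Δρ > 0: the column is stably stratified throughout.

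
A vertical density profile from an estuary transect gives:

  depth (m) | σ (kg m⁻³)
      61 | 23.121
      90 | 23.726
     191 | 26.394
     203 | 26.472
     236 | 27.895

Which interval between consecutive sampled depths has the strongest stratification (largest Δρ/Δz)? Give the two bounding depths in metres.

203–236 m

Compute the density gradient over each adjacent pair:
  61–90 m: Δρ/Δz = 0.605/29 = 0.021 kg m⁻⁴
  90–191 m: Δρ/Δz = 2.668/101 = 0.026 kg m⁻⁴
  191–203 m: Δρ/Δz = 0.078/12 = 6.5 × 10⁻³ kg m⁻⁴
  203–236 m: Δρ/Δz = 1.423/33 = 0.043 kg m⁻⁴
The largest gradient is in the 203–236 m interval — the pycnocline.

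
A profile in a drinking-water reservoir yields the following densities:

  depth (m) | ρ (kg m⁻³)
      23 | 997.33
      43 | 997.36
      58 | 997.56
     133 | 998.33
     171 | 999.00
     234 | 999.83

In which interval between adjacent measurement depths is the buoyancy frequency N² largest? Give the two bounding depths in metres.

Compute the density gradient over each adjacent pair:
  23–43 m: Δρ/Δz = 0.03/20 = 1.5 × 10⁻³ kg m⁻⁴
  43–58 m: Δρ/Δz = 0.20/15 = 0.013 kg m⁻⁴
  58–133 m: Δρ/Δz = 0.77/75 = 0.010 kg m⁻⁴
  133–171 m: Δρ/Δz = 0.67/38 = 0.018 kg m⁻⁴
  171–234 m: Δρ/Δz = 0.83/63 = 0.013 kg m⁻⁴
The largest gradient is in the 133–171 m interval — the pycnocline.

133–171 m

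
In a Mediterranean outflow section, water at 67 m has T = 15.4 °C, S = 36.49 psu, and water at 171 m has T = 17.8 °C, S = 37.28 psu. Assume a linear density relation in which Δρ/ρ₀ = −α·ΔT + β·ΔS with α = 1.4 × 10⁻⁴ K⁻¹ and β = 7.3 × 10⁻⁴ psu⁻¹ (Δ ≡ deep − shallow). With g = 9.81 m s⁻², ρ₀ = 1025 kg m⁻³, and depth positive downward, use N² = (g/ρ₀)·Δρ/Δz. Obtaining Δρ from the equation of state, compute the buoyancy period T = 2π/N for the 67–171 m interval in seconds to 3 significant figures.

1.32 × 10³ s

ΔT = +2.4 K, ΔS = +0.79 psu (deep − shallow).
Δρ/ρ₀ = −αΔT + βΔS = -3.36 × 10⁻⁴ + 5.767 × 10⁻⁴ = 2.407 × 10⁻⁴, so Δρ ≈ 0.2467 kg m⁻³.
N² = (g/ρ₀)·Δρ/Δz = g·(Δρ/ρ₀)/Δz = 9.81 × 2.407 × 10⁻⁴ / 104 = 2.2704 × 10⁻⁵ s⁻².
N = √(2.2704 × 10⁻⁵) = 4.7649 × 10⁻³ rad s⁻¹ → T = 2π/N = 1.3186 × 10³ s ≈ 1.32 × 10³ s.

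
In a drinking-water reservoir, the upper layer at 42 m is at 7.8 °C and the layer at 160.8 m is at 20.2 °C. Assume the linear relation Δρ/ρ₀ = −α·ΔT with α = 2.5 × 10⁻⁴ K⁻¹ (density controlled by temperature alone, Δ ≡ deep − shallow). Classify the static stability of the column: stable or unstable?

unstable

ΔT = 20.2 − 7.8 = +12.4 K, so Δρ/ρ₀ = −αΔT = -3.10 × 10⁻³.
Δρ/ρ₀ < 0, so Δρ < 0: deeper water is lighter → statically unstable; the column would overturn.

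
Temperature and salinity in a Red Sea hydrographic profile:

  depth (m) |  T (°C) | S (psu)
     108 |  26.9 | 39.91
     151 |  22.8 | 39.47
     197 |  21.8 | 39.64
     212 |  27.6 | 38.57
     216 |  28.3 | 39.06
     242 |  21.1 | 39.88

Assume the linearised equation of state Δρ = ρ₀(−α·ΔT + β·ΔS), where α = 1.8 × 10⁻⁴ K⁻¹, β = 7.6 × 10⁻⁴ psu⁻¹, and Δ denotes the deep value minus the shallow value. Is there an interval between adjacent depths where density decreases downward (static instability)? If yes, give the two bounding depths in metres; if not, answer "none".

197–212 m

Evaluate Δρ/ρ₀ = −αΔT + βΔS across each adjacent pair:
  108–151 m: −αΔT+βΔS = −(1.8 × 10⁻⁴)(-4.1)+(7.6 × 10⁻⁴)(-0.44) = 4.0 × 10⁻⁴ → stable
  151–197 m: −αΔT+βΔS = −(1.8 × 10⁻⁴)(-1.0)+(7.6 × 10⁻⁴)(+0.17) = 3.1 × 10⁻⁴ → stable
  197–212 m: −αΔT+βΔS = −(1.8 × 10⁻⁴)(+5.8)+(7.6 × 10⁻⁴)(-1.07) = -1.9 × 10⁻³ → UNSTABLE
  212–216 m: −αΔT+βΔS = −(1.8 × 10⁻⁴)(+0.7)+(7.6 × 10⁻⁴)(+0.49) = 2.5 × 10⁻⁴ → stable
  216–242 m: −αΔT+βΔS = −(1.8 × 10⁻⁴)(-7.2)+(7.6 × 10⁻⁴)(+0.82) = 1.9 × 10⁻³ → stable
The 197–212 m interval has Δρ < 0: lighter water underlies denser water.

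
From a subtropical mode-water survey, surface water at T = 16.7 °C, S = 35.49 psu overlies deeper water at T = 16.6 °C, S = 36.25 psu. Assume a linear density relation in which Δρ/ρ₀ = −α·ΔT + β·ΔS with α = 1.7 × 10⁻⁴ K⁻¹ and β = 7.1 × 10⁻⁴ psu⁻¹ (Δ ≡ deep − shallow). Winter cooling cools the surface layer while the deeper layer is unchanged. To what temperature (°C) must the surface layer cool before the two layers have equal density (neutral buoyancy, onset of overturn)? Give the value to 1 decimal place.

13.4 °C

Neutral buoyancy requires Δρ = 0, i.e. −α(T_deep − T_surf′) + β(S_deep − S_surf) = 0.
T_surf′ = T_deep − (β/α)·ΔS = 16.6 − (7.1 × 10⁻⁴/1.7 × 10⁻⁴)·(+0.76) = 13.426 °C.
Cooling required: 16.7 − (13.426) = 3.274 °C.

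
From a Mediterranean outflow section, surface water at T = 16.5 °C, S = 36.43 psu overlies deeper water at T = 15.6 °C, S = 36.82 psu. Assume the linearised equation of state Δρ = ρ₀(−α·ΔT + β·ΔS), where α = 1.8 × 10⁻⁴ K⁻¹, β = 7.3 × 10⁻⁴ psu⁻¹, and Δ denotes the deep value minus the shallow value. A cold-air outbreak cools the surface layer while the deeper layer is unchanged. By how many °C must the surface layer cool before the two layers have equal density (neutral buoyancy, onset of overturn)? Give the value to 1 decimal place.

Neutral buoyancy requires Δρ = 0, i.e. −α(T_deep − T_surf′) + β(S_deep − S_surf) = 0.
T_surf′ = T_deep − (β/α)·ΔS = 15.6 − (7.3 × 10⁻⁴/1.8 × 10⁻⁴)·(+0.39) = 14.018 °C.
Cooling required: 16.5 − (14.018) = 2.482 °C.

2.5 °C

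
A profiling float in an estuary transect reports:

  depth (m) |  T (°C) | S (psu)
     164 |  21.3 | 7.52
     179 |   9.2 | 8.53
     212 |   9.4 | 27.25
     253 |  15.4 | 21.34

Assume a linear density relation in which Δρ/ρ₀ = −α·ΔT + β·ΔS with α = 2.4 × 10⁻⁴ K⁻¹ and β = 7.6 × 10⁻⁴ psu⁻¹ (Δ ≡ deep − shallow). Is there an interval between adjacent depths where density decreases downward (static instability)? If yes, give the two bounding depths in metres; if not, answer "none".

Evaluate Δρ/ρ₀ = −αΔT + βΔS across each adjacent pair:
  164–179 m: −αΔT+βΔS = −(2.4 × 10⁻⁴)(-12.1)+(7.6 × 10⁻⁴)(+1.01) = 3.7 × 10⁻³ → stable
  179–212 m: −αΔT+βΔS = −(2.4 × 10⁻⁴)(+0.2)+(7.6 × 10⁻⁴)(+18.72) = 0.014 → stable
  212–253 m: −αΔT+βΔS = −(2.4 × 10⁻⁴)(+6.0)+(7.6 × 10⁻⁴)(-5.91) = -5.9 × 10⁻³ → UNSTABLE
The 212–253 m interval has Δρ < 0: lighter water underlies denser water.

212–253 m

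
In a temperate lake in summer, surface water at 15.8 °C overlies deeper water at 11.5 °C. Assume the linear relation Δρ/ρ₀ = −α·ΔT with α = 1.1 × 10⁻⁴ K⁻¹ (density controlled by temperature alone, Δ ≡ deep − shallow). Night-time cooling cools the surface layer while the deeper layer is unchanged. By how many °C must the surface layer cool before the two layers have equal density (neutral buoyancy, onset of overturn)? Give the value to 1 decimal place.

With temperature the only control, equal density requires T_surf′ = T_deep.
T_surf′ = 11.5 °C.
Cooling required: 15.8 − 11.5 = 4.3 °C.

4.3 °C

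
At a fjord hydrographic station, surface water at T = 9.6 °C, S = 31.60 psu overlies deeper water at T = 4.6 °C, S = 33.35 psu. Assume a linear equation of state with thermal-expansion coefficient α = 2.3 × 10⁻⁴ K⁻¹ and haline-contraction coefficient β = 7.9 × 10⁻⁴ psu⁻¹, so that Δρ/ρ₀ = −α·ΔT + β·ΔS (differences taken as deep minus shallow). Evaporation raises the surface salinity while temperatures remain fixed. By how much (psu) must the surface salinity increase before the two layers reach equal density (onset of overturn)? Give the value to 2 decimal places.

Neutral buoyancy requires −α(T_deep − T_surf) + β(S_deep − S_surf′) = 0.
S_surf′ = S_deep − (α/β)·ΔT = 33.35 − (2.3 × 10⁻⁴/7.9 × 10⁻⁴)·(-5.0) = 34.8057 psu.
Increase required: 34.8057 − 31.60 = 3.2057 psu.

3.21 psu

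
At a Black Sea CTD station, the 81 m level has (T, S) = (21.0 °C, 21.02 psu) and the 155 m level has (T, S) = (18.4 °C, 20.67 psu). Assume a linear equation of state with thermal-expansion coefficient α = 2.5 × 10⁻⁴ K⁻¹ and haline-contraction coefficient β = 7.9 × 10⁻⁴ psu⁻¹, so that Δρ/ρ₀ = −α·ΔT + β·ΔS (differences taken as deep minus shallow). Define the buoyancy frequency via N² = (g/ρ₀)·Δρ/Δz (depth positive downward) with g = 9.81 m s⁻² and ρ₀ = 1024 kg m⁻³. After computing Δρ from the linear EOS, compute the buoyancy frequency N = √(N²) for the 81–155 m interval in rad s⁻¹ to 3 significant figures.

7.04 × 10⁻³ rad s⁻¹

ΔT = -2.6 K, ΔS = -0.35 psu (deep − shallow).
Δρ/ρ₀ = −αΔT + βΔS = 6.50 × 10⁻⁴ − 2.765 × 10⁻⁴ = 3.735 × 10⁻⁴, so Δρ ≈ 0.3825 kg m⁻³.
N² = (g/ρ₀)·Δρ/Δz = g·(Δρ/ρ₀)/Δz = 9.81 × 3.735 × 10⁻⁴ / 74 = 4.9514 × 10⁻⁵ s⁻².
N = √(4.9514 × 10⁻⁵) = 7.0366 × 10⁻³ rad s⁻¹ ≈ 7.04 × 10⁻³ rad s⁻¹.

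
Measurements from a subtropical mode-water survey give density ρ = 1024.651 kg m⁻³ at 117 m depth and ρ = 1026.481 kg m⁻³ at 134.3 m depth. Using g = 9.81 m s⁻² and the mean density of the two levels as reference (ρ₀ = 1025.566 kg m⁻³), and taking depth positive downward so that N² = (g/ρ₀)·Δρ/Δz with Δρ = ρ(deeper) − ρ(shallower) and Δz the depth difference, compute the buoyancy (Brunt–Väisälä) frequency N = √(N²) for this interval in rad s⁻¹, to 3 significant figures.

Δρ = 1026.481 − 1024.651 = 1.830 kg m⁻³ over Δz = 134.3 − 117 = 17.3 m.
N² = (9.81/1025.566) × (1.830/17.3) = 1.0118 × 10⁻³ s⁻².
N = √(1.0118 × 10⁻³) = 0.031809 rad s⁻¹ ≈ 0.0318 rad s⁻¹.

0.0318 rad s⁻¹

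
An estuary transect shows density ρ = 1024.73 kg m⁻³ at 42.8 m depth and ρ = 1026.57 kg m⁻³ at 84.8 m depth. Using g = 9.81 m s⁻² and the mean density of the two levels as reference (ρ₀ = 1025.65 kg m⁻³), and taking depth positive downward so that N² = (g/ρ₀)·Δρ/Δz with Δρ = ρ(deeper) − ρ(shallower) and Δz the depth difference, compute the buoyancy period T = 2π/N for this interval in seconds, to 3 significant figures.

307 s

Δρ = 1026.57 − 1024.73 = 1.84 kg m⁻³ over Δz = 84.8 − 42.8 = 42 m.
N² = (9.81/1025.65) × (1.84/42) = 4.1902 × 10⁻⁴ s⁻².
N = √(4.1902 × 10⁻⁴) = 0.020470 rad s⁻¹, so T = 2π/N = 306.95 s ≈ 307 s.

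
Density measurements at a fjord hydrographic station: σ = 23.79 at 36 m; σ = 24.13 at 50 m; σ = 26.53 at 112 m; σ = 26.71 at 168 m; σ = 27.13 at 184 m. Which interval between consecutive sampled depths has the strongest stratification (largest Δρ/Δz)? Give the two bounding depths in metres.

50–112 m

Compute the density gradient over each adjacent pair:
  36–50 m: Δρ/Δz = 0.34/14 = 0.024 kg m⁻⁴
  50–112 m: Δρ/Δz = 2.40/62 = 0.039 kg m⁻⁴
  112–168 m: Δρ/Δz = 0.18/56 = 3.2 × 10⁻³ kg m⁻⁴
  168–184 m: Δρ/Δz = 0.42/16 = 0.026 kg m⁻⁴
The largest gradient is in the 50–112 m interval — the pycnocline.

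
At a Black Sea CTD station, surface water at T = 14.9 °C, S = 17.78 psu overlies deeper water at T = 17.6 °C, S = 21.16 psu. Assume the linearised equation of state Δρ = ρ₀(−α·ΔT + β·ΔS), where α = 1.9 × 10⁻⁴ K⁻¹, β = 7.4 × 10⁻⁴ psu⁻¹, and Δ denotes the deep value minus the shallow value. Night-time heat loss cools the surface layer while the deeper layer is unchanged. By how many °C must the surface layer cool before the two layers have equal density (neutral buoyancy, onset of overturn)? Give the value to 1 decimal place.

10.5 °C

Neutral buoyancy requires Δρ = 0, i.e. −α(T_deep − T_surf′) + β(S_deep − S_surf) = 0.
T_surf′ = T_deep − (β/α)·ΔS = 17.6 − (7.4 × 10⁻⁴/1.9 × 10⁻⁴)·(+3.38) = 4.436 °C.
Cooling required: 14.9 − (4.436) = 10.464 °C.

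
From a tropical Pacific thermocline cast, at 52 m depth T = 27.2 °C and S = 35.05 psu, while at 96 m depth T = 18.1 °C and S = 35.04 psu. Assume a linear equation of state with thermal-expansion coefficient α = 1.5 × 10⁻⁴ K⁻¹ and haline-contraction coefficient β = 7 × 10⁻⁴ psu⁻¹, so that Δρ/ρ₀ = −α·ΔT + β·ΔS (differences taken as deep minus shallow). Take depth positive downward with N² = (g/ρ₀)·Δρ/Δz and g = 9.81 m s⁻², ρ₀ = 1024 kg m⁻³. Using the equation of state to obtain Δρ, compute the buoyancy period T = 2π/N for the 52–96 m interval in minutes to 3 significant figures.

6.02 min

ΔT = -9.1 K, ΔS = -0.01 psu (deep − shallow).
Δρ/ρ₀ = −αΔT + βΔS = 1.365 × 10⁻³ − 7.00 × 10⁻⁶ = 1.358 × 10⁻³, so Δρ ≈ 1.391 kg m⁻³.
N² = (g/ρ₀)·Δρ/Δz = g·(Δρ/ρ₀)/Δz = 9.81 × 1.358 × 10⁻³ / 44 = 3.0277 × 10⁻⁴ s⁻².
N = √(3.0277 × 10⁻⁴) = 0.017400 rad s⁻¹ → T = 2π/N = 361.10 s = 6.0183 min ≈ 6.02 min.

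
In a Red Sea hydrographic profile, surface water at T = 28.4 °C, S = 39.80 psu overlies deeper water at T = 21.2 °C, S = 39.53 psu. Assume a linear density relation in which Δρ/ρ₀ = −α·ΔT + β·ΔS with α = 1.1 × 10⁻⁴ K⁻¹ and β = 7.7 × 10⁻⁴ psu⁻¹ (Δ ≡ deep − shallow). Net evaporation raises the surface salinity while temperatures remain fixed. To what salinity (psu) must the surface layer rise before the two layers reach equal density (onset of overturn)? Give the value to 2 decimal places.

40.56 psu

Neutral buoyancy requires −α(T_deep − T_surf) + β(S_deep − S_surf′) = 0.
S_surf′ = S_deep − (α/β)·ΔT = 39.53 − (1.1 × 10⁻⁴/7.7 × 10⁻⁴)·(-7.2) = 40.5586 psu.
Increase required: 40.5586 − 39.80 = 0.7586 psu.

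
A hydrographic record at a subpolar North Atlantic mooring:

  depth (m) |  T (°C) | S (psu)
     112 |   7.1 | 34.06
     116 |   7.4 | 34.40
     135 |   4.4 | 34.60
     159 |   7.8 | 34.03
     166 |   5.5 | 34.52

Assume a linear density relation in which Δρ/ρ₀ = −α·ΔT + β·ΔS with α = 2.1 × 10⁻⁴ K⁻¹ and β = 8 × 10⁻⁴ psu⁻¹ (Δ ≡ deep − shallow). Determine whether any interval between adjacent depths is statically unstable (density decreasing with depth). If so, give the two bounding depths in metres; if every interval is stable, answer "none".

Evaluate Δρ/ρ₀ = −αΔT + βΔS across each adjacent pair:
  112–116 m: −αΔT+βΔS = −(2.1 × 10⁻⁴)(+0.3)+(8 × 10⁻⁴)(+0.34) = 2.1 × 10⁻⁴ → stable
  116–135 m: −αΔT+βΔS = −(2.1 × 10⁻⁴)(-3.0)+(8 × 10⁻⁴)(+0.20) = 7.9 × 10⁻⁴ → stable
  135–159 m: −αΔT+βΔS = −(2.1 × 10⁻⁴)(+3.4)+(8 × 10⁻⁴)(-0.57) = -1.2 × 10⁻³ → UNSTABLE
  159–166 m: −αΔT+βΔS = −(2.1 × 10⁻⁴)(-2.3)+(8 × 10⁻⁴)(+0.49) = 8.7 × 10⁻⁴ → stable
The 135–159 m interval has Δρ < 0: lighter water underlies denser water.

135–159 m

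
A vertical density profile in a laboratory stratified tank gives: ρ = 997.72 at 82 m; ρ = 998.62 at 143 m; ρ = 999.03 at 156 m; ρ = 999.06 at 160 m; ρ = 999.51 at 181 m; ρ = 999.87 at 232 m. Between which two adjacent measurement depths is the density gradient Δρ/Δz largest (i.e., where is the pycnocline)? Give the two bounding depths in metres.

143–156 m

Compute the density gradient over each adjacent pair:
  82–143 m: Δρ/Δz = 0.90/61 = 0.015 kg m⁻⁴
  143–156 m: Δρ/Δz = 0.41/13 = 0.032 kg m⁻⁴
  156–160 m: Δρ/Δz = 0.03/4 = 7.5 × 10⁻³ kg m⁻⁴
  160–181 m: Δρ/Δz = 0.45/21 = 0.021 kg m⁻⁴
  181–232 m: Δρ/Δz = 0.36/51 = 7.1 × 10⁻³ kg m⁻⁴
The largest gradient is in the 143–156 m interval — the pycnocline.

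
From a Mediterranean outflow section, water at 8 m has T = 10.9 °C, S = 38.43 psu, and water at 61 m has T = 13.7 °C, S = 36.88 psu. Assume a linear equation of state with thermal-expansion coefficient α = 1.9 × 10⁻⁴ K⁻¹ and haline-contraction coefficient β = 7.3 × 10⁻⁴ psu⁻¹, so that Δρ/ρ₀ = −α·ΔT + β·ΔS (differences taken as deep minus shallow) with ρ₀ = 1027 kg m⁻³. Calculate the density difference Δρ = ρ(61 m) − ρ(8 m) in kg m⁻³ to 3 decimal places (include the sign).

-1.708 kg m⁻³

ΔT = +2.8 K, ΔS = -1.55 psu (deep − shallow).
Δρ/ρ₀ = −(1.9 × 10⁻⁴)(+2.8) + (7.3 × 10⁻⁴)(-1.55) = -1.6635 × 10⁻³.
Δρ = 1027 × (-1.6635 × 10⁻³) = -1.708 kg m⁻³.
Negative Δρ: lighter below, statically unstable.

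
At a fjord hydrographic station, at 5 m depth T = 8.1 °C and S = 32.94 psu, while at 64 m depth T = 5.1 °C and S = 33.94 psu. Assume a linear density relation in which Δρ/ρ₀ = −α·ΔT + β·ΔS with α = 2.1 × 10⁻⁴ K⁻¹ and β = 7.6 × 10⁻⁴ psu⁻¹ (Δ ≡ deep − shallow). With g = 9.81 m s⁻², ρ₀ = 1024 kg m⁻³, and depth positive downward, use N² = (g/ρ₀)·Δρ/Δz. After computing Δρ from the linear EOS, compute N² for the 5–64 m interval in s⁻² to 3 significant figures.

2.31 × 10⁻⁴ s⁻²

ΔT = -3.0 K, ΔS = +1.00 psu (deep − shallow).
Δρ/ρ₀ = −αΔT + βΔS = 6.30 × 10⁻⁴ + 7.60 × 10⁻⁴ = 1.39 × 10⁻³, so Δρ ≈ 1.423 kg m⁻³.
N² = (g/ρ₀)·Δρ/Δz = g·(Δρ/ρ₀)/Δz = 9.81 × 1.39 × 10⁻³ / 59 = 2.3112 × 10⁻⁴ s⁻² ≈ 2.31 × 10⁻⁴ s⁻².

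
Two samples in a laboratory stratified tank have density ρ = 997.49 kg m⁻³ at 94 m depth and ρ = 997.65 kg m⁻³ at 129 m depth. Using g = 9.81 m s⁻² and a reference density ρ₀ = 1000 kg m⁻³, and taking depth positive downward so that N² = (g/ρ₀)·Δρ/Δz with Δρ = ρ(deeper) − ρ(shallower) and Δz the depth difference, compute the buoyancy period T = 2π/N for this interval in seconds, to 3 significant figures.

938 s

Δρ = 997.65 − 997.49 = 0.16 kg m⁻³ over Δz = 129 − 94 = 35 m.
N² = (9.81/1000) × (0.16/35) = 4.4846 × 10⁻⁵ s⁻².
N = √(4.4846 × 10⁻⁵) = 6.6967 × 10⁻³ rad s⁻¹, so T = 2π/N = 938.25 s ≈ 938 s.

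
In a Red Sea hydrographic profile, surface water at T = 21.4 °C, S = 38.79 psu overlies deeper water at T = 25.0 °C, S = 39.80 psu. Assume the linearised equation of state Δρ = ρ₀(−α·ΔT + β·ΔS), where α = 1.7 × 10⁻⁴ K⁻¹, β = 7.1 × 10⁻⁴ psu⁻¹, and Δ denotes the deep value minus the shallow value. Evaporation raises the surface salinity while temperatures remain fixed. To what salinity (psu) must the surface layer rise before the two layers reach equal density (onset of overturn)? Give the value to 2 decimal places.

38.94 psu

Neutral buoyancy requires −α(T_deep − T_surf) + β(S_deep − S_surf′) = 0.
S_surf′ = S_deep − (α/β)·ΔT = 39.80 − (1.7 × 10⁻⁴/7.1 × 10⁻⁴)·(+3.6) = 38.9380 psu.
Increase required: 38.9380 − 38.79 = 0.1480 psu.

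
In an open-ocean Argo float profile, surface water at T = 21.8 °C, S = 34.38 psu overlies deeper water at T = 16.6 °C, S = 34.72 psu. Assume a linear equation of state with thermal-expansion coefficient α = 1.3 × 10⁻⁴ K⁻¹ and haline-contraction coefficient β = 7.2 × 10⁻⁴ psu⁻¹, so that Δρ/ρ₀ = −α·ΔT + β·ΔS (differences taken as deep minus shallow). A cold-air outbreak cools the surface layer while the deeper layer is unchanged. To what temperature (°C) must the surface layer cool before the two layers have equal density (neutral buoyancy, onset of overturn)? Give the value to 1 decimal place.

14.7 °C

Neutral buoyancy requires Δρ = 0, i.e. −α(T_deep − T_surf′) + β(S_deep − S_surf) = 0.
T_surf′ = T_deep − (β/α)·ΔS = 16.6 − (7.2 × 10⁻⁴/1.3 × 10⁻⁴)·(+0.34) = 14.717 °C.
Cooling required: 21.8 − (14.717) = 7.083 °C.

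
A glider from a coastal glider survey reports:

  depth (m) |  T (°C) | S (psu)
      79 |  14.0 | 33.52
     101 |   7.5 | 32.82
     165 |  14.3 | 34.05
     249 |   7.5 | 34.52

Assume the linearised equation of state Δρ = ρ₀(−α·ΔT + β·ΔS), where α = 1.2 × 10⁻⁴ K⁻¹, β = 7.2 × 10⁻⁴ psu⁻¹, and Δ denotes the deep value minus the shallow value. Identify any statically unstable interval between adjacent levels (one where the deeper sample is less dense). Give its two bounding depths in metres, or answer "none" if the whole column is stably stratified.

none

Evaluate Δρ/ρ₀ = −αΔT + βΔS across each adjacent pair:
  79–101 m: −αΔT+βΔS = −(1.2 × 10⁻⁴)(-6.5)+(7.2 × 10⁻⁴)(-0.70) = 2.8 × 10⁻⁴ → stable
  101–165 m: −αΔT+βΔS = −(1.2 × 10⁻⁴)(+6.8)+(7.2 × 10⁻⁴)(+1.23) = 7.0 × 10⁻⁵ → stable
  165–249 m: −αΔT+βΔS = −(1.2 × 10⁻⁴)(-6.8)+(7.2 × 10⁻⁴)(+0.47) = 1.2 × 10⁻³ → stable
Every interval has Δρ > 0: the column is stably stratified throughout.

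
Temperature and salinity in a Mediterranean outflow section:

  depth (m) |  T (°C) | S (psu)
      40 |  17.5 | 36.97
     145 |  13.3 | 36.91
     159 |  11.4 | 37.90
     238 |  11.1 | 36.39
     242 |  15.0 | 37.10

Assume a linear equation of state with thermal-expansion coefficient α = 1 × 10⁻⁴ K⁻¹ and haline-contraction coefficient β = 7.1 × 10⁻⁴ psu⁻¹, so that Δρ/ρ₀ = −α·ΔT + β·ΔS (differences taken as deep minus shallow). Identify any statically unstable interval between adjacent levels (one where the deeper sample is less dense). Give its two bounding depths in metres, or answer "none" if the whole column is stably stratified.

Evaluate Δρ/ρ₀ = −αΔT + βΔS across each adjacent pair:
  40–145 m: −αΔT+βΔS = −(1 × 10⁻⁴)(-4.2)+(7.1 × 10⁻⁴)(-0.06) = 3.8 × 10⁻⁴ → stable
  145–159 m: −αΔT+βΔS = −(1 × 10⁻⁴)(-1.9)+(7.1 × 10⁻⁴)(+0.99) = 8.9 × 10⁻⁴ → stable
  159–238 m: −αΔT+βΔS = −(1 × 10⁻⁴)(-0.3)+(7.1 × 10⁻⁴)(-1.51) = -1.0 × 10⁻³ → UNSTABLE
  238–242 m: −αΔT+βΔS = −(1 × 10⁻⁴)(+3.9)+(7.1 × 10⁻⁴)(+0.71) = 1.1 × 10⁻⁴ → stable
The 159–238 m interval has Δρ < 0: lighter water underlies denser water.

159–238 m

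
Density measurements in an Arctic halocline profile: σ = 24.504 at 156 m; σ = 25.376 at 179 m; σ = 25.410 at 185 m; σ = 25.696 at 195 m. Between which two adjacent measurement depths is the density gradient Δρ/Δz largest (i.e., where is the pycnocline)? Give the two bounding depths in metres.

Compute the density gradient over each adjacent pair:
  156–179 m: Δρ/Δz = 0.872/23 = 0.038 kg m⁻⁴
  179–185 m: Δρ/Δz = 0.034/6 = 5.7 × 10⁻³ kg m⁻⁴
  185–195 m: Δρ/Δz = 0.286/10 = 0.029 kg m⁻⁴
The largest gradient is in the 156–179 m interval — the pycnocline.

156–179 m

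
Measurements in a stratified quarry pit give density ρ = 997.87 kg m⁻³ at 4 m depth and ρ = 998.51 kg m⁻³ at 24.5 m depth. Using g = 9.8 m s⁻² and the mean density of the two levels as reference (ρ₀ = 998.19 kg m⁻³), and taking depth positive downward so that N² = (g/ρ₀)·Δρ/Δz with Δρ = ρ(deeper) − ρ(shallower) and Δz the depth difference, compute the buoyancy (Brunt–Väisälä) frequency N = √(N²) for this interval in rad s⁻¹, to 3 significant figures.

0.0175 rad s⁻¹

Δρ = 998.51 − 997.87 = 0.64 kg m⁻³ over Δz = 24.5 − 4 = 20.5 m.
N² = (9.8/998.19) × (0.64/20.5) = 3.0651 × 10⁻⁴ s⁻².
N = √(3.0651 × 10⁻⁴) = 0.017507 rad s⁻¹ ≈ 0.0175 rad s⁻¹.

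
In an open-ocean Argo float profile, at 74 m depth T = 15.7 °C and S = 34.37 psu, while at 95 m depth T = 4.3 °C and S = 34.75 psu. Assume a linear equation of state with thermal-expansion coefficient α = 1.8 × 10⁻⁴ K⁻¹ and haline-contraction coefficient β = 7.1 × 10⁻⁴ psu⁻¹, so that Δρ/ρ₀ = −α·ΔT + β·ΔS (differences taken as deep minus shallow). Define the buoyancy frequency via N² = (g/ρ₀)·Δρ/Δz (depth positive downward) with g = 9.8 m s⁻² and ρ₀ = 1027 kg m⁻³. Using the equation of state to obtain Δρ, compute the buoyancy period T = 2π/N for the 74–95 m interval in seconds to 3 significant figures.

191 s

ΔT = -11.4 K, ΔS = +0.38 psu (deep − shallow).
Δρ/ρ₀ = −αΔT + βΔS = 2.052 × 10⁻³ + 2.698 × 10⁻⁴ = 2.3218 × 10⁻³, so Δρ ≈ 2.384 kg m⁻³.
N² = (g/ρ₀)·Δρ/Δz = g·(Δρ/ρ₀)/Δz = 9.8 × 2.3218 × 10⁻³ / 21 = 1.0835 × 10⁻³ s⁻².
N = √(1.0835 × 10⁻³) = 0.032917 rad s⁻¹ → T = 2π/N = 190.88 s ≈ 191 s.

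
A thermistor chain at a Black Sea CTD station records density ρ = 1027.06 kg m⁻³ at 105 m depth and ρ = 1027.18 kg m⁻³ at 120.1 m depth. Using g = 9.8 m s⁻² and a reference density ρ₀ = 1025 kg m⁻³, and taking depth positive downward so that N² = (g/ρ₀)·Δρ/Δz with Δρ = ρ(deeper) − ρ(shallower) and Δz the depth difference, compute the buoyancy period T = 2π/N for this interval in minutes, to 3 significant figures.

Δρ = 1027.18 − 1027.06 = 0.12 kg m⁻³ over Δz = 120.1 − 105 = 15.1 m.
N² = (9.8/1025) × (0.12/15.1) = 7.5981 × 10⁻⁵ s⁻².
N = √(7.5981 × 10⁻⁵) = 8.7167 × 10⁻³ rad s⁻¹, so T = 2π/N = 720.82 s = 12.014 min ≈ 12.0 min.

12.0 min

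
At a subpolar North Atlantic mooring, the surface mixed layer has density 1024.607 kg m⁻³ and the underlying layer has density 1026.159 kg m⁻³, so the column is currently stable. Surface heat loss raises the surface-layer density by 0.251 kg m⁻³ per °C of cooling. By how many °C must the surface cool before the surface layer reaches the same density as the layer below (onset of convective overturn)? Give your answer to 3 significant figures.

Density deficit of the surface layer: 1026.159 − 1024.607 = 1.552 kg m⁻³.
Required change = 1.552 / 0.251 = 6.18 °C.

6.18 °C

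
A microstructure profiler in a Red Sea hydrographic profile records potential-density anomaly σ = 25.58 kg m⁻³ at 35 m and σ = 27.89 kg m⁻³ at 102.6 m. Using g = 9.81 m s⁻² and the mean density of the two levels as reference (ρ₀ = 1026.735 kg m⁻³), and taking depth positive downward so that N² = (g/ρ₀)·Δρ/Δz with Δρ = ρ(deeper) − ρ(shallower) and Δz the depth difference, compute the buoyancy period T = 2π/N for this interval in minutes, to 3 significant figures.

Δρ = 1027.89 − 1025.58 = 2.31 kg m⁻³ over Δz = 102.6 − 35 = 67.6 m.
N² = (9.81/1026.735) × (2.31/67.6) = 3.2649 × 10⁻⁴ s⁻².
N = √(3.2649 × 10⁻⁴) = 0.018069 rad s⁻¹, so T = 2π/N = 347.73 s = 5.7955 min ≈ 5.80 min.

5.80 min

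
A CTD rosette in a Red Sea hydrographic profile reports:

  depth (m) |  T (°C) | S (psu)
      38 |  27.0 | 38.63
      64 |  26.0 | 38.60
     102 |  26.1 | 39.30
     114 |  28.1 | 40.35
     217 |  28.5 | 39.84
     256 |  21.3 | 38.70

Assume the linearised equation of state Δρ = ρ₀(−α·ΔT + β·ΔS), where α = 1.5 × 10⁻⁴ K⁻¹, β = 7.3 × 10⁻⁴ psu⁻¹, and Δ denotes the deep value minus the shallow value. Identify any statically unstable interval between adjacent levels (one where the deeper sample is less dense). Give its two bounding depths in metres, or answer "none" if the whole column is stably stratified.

Evaluate Δρ/ρ₀ = −αΔT + βΔS across each adjacent pair:
  38–64 m: −αΔT+βΔS = −(1.5 × 10⁻⁴)(-1.0)+(7.3 × 10⁻⁴)(-0.03) = 1.3 × 10⁻⁴ → stable
  64–102 m: −αΔT+βΔS = −(1.5 × 10⁻⁴)(+0.1)+(7.3 × 10⁻⁴)(+0.70) = 5.0 × 10⁻⁴ → stable
  102–114 m: −αΔT+βΔS = −(1.5 × 10⁻⁴)(+2.0)+(7.3 × 10⁻⁴)(+1.05) = 4.7 × 10⁻⁴ → stable
  114–217 m: −αΔT+βΔS = −(1.5 × 10⁻⁴)(+0.4)+(7.3 × 10⁻⁴)(-0.51) = -4.3 × 10⁻⁴ → UNSTABLE
  217–256 m: −αΔT+βΔS = −(1.5 × 10⁻⁴)(-7.2)+(7.3 × 10⁻⁴)(-1.14) = 2.5 × 10⁻⁴ → stable
The 114–217 m interval has Δρ < 0: lighter water underlies denser water.

114–217 m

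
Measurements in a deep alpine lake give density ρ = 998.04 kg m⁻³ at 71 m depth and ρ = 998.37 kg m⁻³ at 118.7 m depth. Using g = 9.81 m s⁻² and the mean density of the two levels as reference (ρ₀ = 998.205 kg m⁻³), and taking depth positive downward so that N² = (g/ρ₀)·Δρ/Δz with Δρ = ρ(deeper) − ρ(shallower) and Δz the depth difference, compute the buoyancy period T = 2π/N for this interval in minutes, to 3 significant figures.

12.7 min

Δρ = 998.37 − 998.04 = 0.33 kg m⁻³ over Δz = 118.7 − 71 = 47.7 m.
N² = (9.81/998.205) × (0.33/47.7) = 6.7990 × 10⁻⁵ s⁻².
N = √(6.7990 × 10⁻⁵) = 8.2456 × 10⁻³ rad s⁻¹, so T = 2π/N = 762.00 s = 12.700 min ≈ 12.7 min.
Since Δρ > 0 the layer is stably stratified.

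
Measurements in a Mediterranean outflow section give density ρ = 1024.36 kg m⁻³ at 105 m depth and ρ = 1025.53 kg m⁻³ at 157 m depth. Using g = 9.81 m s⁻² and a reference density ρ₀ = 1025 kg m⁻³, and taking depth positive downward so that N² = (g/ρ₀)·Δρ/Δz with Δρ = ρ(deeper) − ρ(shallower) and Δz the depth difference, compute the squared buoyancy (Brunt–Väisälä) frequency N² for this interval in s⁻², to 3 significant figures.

2.15 × 10⁻⁴ s⁻²

Δρ = 1025.53 − 1024.36 = 1.17 kg m⁻³ over Δz = 157 − 105 = 52 m.
N² = (9.81/1025) × (1.17/52) = 2.1534 × 10⁻⁴ s⁻² ≈ 2.15 × 10⁻⁴ s⁻².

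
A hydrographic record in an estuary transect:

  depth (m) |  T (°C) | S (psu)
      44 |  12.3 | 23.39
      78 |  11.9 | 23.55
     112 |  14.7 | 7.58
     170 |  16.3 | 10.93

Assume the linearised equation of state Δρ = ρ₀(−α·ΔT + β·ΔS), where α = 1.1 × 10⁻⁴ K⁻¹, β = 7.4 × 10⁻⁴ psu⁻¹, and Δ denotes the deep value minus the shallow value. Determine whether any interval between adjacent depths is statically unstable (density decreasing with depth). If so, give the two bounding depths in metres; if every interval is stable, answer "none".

Evaluate Δρ/ρ₀ = −αΔT + βΔS across each adjacent pair:
  44–78 m: −αΔT+βΔS = −(1.1 × 10⁻⁴)(-0.4)+(7.4 × 10⁻⁴)(+0.16) = 1.6 × 10⁻⁴ → stable
  78–112 m: −αΔT+βΔS = −(1.1 × 10⁻⁴)(+2.8)+(7.4 × 10⁻⁴)(-15.97) = -0.012 → UNSTABLE
  112–170 m: −αΔT+βΔS = −(1.1 × 10⁻⁴)(+1.6)+(7.4 × 10⁻⁴)(+3.35) = 2.3 × 10⁻³ → stable
The 78–112 m interval has Δρ < 0: lighter water underlies denser water.

78–112 m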